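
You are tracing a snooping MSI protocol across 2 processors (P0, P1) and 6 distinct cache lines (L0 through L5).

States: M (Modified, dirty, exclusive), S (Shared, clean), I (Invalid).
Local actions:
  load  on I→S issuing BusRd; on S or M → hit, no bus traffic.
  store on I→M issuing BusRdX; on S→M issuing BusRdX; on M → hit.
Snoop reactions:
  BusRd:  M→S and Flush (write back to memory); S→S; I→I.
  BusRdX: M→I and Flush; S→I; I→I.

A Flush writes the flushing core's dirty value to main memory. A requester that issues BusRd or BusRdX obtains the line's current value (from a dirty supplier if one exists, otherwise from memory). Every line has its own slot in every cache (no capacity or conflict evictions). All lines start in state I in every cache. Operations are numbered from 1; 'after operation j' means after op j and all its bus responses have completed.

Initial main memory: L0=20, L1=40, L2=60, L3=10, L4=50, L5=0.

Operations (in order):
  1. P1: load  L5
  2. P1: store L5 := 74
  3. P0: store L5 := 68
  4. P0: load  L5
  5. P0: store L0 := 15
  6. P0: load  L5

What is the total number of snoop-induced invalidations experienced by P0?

invalidations = 0

  op1 P1: load  L5 → I/S on L5; bus BusRd; mem=0
  op2 P1: store L5 := 74 → I/M on L5; bus BusRdX; mem=0
  op3 P0: store L5 := 68 → M/I on L5; bus BusRdX Flush; mem=74
  op4 P0: load  L5 → M/I on L5; bus (none); mem=74
  op5 P0: store L0 := 15 → M/I on L0; bus BusRdX; mem=20
  op6 P0: load  L5 → M/I on L5; bus (none); mem=74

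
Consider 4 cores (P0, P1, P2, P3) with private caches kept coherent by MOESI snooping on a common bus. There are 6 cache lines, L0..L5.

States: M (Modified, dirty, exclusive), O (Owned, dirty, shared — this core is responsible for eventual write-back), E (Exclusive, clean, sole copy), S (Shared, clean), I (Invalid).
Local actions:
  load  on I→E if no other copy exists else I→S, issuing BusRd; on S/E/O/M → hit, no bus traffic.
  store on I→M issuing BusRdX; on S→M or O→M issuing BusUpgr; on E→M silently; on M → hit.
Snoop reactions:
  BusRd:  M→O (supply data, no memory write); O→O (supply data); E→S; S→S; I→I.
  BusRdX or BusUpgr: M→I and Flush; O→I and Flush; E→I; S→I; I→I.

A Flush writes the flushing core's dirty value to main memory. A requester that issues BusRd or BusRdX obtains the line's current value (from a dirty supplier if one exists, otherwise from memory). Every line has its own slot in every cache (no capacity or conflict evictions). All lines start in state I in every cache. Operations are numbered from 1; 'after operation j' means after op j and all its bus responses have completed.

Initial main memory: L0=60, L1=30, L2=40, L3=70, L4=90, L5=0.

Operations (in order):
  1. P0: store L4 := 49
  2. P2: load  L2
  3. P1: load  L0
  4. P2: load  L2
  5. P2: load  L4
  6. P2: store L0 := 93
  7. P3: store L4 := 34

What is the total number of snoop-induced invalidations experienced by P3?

invalidations = 0

  op1 P0: store L4 := 49 → M/I/I/I on L4; bus BusRdX; mem=90
  op2 P2: load  L2 → I/I/E/I on L2; bus BusRd; mem=40
  op3 P1: load  L0 → I/E/I/I on L0; bus BusRd; mem=60
  op4 P2: load  L2 → I/I/E/I on L2; bus (none); mem=40
  op5 P2: load  L4 → O/I/S/I on L4; bus BusRd; mem=90
  op6 P2: store L0 := 93 → I/I/M/I on L0; bus BusRdX; mem=60
  op7 P3: store L4 := 34 → I/I/I/M on L4; bus BusRdX Flush; mem=49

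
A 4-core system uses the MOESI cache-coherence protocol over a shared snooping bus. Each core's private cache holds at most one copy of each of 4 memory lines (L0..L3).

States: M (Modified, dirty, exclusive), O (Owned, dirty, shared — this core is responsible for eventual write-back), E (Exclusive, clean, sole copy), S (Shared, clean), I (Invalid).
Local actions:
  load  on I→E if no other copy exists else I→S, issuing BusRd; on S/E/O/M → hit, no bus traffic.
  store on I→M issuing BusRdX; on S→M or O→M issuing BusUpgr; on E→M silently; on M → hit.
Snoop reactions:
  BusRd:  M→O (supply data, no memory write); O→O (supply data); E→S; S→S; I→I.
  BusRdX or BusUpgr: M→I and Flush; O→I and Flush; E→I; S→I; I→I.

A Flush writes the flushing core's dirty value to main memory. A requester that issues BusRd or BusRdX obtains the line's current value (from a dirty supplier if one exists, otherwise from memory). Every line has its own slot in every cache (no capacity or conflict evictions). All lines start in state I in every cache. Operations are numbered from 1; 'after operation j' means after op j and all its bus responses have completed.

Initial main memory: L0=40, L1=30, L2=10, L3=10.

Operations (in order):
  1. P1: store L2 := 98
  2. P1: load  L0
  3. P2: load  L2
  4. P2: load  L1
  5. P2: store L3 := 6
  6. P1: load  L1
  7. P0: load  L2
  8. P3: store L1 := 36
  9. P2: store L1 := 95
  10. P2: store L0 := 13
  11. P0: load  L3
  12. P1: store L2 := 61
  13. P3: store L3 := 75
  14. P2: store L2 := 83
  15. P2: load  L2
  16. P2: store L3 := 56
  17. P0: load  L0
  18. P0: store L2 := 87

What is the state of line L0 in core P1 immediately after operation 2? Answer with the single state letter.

state = E

[1] P1: store L2 := 98 | P0:I, P1:M(98), P2:I, P3:I | bus: BusRdX
[2] P1: load  L0 | P0:I, P1:E(40), P2:I, P3:I | bus: BusRd
[3] P2: load  L2 | P0:I, P1:O(98), P2:S(98), P3:I | bus: BusRd
[4] P2: load  L1 | P0:I, P1:I, P2:E(30), P3:I | bus: BusRd
[5] P2: store L3 := 6 | P0:I, P1:I, P2:M(6), P3:I | bus: BusRdX
[6] P1: load  L1 | P0:I, P1:S(30), P2:S(30), P3:I | bus: BusRd
[7] P0: load  L2 | P0:S(98), P1:O(98), P2:S(98), P3:I | bus: BusRd
[8] P3: store L1 := 36 | P0:I, P1:I, P2:I, P3:M(36) | bus: BusRdX
[9] P2: store L1 := 95 | P0:I, P1:I, P2:M(95), P3:I | bus: BusRdX,Flush
[10] P2: store L0 := 13 | P0:I, P1:I, P2:M(13), P3:I | bus: BusRdX
[11] P0: load  L3 | P0:S(6), P1:I, P2:O(6), P3:I | bus: BusRd
[12] P1: store L2 := 61 | P0:I, P1:M(61), P2:I, P3:I | bus: BusUpgr
[13] P3: store L3 := 75 | P0:I, P1:I, P2:I, P3:M(75) | bus: BusRdX,Flush
[14] P2: store L2 := 83 | P0:I, P1:I, P2:M(83), P3:I | bus: BusRdX,Flush
[15] P2: load  L2 | P0:I, P1:I, P2:M(83), P3:I | bus: none
[16] P2: store L3 := 56 | P0:I, P1:I, P2:M(56), P3:I | bus: BusRdX,Flush
[17] P0: load  L0 | P0:S(13), P1:I, P2:O(13), P3:I | bus: BusRd
[18] P0: store L2 := 87 | P0:M(87), P1:I, P2:I, P3:I | bus: BusRdX,Flush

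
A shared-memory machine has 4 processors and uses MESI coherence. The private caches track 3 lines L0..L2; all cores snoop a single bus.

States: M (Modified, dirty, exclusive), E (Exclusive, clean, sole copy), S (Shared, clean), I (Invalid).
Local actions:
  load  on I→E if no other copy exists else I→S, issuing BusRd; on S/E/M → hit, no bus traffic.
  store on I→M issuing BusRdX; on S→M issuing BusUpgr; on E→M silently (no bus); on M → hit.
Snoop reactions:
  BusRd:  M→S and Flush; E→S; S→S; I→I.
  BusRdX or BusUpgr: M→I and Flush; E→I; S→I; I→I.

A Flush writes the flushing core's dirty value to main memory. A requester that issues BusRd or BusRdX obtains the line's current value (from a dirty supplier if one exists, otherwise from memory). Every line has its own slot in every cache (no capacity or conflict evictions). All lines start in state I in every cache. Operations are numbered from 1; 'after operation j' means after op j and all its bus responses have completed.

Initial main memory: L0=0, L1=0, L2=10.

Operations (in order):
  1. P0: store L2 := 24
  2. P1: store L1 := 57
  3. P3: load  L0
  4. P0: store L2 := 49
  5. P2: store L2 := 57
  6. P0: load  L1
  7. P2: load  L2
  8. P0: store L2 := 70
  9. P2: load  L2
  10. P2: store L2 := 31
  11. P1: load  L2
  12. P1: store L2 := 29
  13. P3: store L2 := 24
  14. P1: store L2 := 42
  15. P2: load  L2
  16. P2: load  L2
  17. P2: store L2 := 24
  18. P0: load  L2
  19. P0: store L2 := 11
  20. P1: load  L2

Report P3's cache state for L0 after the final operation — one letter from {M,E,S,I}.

[1] P0: store L2 := 24 | P0:M(24), P1:I, P2:I, P3:I | bus: BusRdX
[2] P1: store L1 := 57 | P0:I, P1:M(57), P2:I, P3:I | bus: BusRdX
[3] P3: load  L0 | P0:I, P1:I, P2:I, P3:E(0) | bus: BusRd
[4] P0: store L2 := 49 | P0:M(49), P1:I, P2:I, P3:I | bus: none
[5] P2: store L2 := 57 | P0:I, P1:I, P2:M(57), P3:I | bus: BusRdX,Flush
[6] P0: load  L1 | P0:S(57), P1:S(57), P2:I, P3:I | bus: BusRd,Flush
[7] P2: load  L2 | P0:I, P1:I, P2:M(57), P3:I | bus: none
[8] P0: store L2 := 70 | P0:M(70), P1:I, P2:I, P3:I | bus: BusRdX,Flush
[9] P2: load  L2 | P0:S(70), P1:I, P2:S(70), P3:I | bus: BusRd,Flush
[10] P2: store L2 := 31 | P0:I, P1:I, P2:M(31), P3:I | bus: BusUpgr
[11] P1: load  L2 | P0:I, P1:S(31), P2:S(31), P3:I | bus: BusRd,Flush
[12] P1: store L2 := 29 | P0:I, P1:M(29), P2:I, P3:I | bus: BusUpgr
[13] P3: store L2 := 24 | P0:I, P1:I, P2:I, P3:M(24) | bus: BusRdX,Flush
[14] P1: store L2 := 42 | P0:I, P1:M(42), P2:I, P3:I | bus: BusRdX,Flush
[15] P2: load  L2 | P0:I, P1:S(42), P2:S(42), P3:I | bus: BusRd,Flush
[16] P2: load  L2 | P0:I, P1:S(42), P2:S(42), P3:I | bus: none
[17] P2: store L2 := 24 | P0:I, P1:I, P2:M(24), P3:I | bus: BusUpgr
[18] P0: load  L2 | P0:S(24), P1:I, P2:S(24), P3:I | bus: BusRd,Flush
[19] P0: store L2 := 11 | P0:M(11), P1:I, P2:I, P3:I | bus: BusUpgr
[20] P1: load  L2 | P0:S(11), P1:S(11), P2:I, P3:I | bus: BusRd,Flush

state = E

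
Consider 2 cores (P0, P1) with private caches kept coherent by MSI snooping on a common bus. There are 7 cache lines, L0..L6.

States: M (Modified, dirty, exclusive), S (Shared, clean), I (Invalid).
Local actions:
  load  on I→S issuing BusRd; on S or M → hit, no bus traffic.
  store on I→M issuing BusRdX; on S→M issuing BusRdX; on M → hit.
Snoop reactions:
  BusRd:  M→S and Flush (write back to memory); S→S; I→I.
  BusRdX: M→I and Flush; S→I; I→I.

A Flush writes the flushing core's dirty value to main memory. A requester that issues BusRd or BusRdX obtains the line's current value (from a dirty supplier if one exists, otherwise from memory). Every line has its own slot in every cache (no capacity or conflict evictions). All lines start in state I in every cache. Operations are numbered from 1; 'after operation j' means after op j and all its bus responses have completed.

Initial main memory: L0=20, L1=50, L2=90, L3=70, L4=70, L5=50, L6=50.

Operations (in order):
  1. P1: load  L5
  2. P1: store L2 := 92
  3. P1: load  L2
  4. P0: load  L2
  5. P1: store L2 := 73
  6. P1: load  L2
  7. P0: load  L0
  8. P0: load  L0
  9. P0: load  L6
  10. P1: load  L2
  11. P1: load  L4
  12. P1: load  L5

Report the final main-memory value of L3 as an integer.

memory[L3] = 70

  op1 P1: load  L5 → I/S on L5; bus BusRd; mem=50
  op2 P1: store L2 := 92 → I/M on L2; bus BusRdX; mem=90
  op3 P1: load  L2 → I/M on L2; bus (none); mem=90
  op4 P0: load  L2 → S/S on L2; bus BusRd Flush; mem=92
  op5 P1: store L2 := 73 → I/M on L2; bus BusRdX; mem=92
  op6 P1: load  L2 → I/M on L2; bus (none); mem=92
  op7 P0: load  L0 → S/I on L0; bus BusRd; mem=20
  op8 P0: load  L0 → S/I on L0; bus (none); mem=20
  op9 P0: load  L6 → S/I on L6; bus BusRd; mem=50
  op10 P1: load  L2 → I/M on L2; bus (none); mem=92
  op11 P1: load  L4 → I/S on L4; bus BusRd; mem=70
  op12 P1: load  L5 → I/S on L5; bus (none); mem=50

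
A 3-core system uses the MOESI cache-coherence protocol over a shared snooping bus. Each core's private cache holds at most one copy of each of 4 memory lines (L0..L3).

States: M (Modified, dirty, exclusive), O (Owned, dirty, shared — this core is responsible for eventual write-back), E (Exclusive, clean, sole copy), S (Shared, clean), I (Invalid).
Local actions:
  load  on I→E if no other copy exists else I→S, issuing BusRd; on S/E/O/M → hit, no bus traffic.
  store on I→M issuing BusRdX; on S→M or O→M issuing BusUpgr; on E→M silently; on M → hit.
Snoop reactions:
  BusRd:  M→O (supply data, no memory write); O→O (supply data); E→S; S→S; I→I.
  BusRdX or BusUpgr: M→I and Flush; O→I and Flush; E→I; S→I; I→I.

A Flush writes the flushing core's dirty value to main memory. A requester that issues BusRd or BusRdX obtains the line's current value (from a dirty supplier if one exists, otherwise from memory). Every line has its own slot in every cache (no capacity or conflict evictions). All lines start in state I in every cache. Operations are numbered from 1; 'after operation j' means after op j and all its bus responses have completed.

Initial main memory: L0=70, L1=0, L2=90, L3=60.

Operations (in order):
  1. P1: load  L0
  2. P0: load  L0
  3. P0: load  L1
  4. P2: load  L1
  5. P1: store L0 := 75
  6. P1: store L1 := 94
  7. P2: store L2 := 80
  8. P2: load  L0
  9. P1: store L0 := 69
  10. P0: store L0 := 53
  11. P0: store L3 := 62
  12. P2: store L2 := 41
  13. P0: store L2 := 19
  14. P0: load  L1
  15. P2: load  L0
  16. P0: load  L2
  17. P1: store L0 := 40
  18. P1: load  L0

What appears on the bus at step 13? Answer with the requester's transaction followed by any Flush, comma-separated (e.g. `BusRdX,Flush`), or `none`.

1. P1: load  L0  bus=[BusRd]  L0: P0=I P1=E P2=I  mem[L0]=70
2. P0: load  L0  bus=[BusRd]  L0: P0=S P1=S P2=I  mem[L0]=70
3. P0: load  L1  bus=[BusRd]  L1: P0=E P1=I P2=I  mem[L1]=0
4. P2: load  L1  bus=[BusRd]  L1: P0=S P1=I P2=S  mem[L1]=0
5. P1: store L0 := 75  bus=[BusUpgr]  L0: P0=I P1=M P2=I  mem[L0]=70
6. P1: store L1 := 94  bus=[BusRdX]  L1: P0=I P1=M P2=I  mem[L1]=0
7. P2: store L2 := 80  bus=[BusRdX]  L2: P0=I P1=I P2=M  mem[L2]=90
8. P2: load  L0  bus=[BusRd]  L0: P0=I P1=O P2=S  mem[L0]=70
9. P1: store L0 := 69  bus=[BusUpgr]  L0: P0=I P1=M P2=I  mem[L0]=70
10. P0: store L0 := 53  bus=[BusRdX,Flush]  L0: P0=M P1=I P2=I  mem[L0]=69
11. P0: store L3 := 62  bus=[BusRdX]  L3: P0=M P1=I P2=I  mem[L3]=60
12. P2: store L2 := 41  bus=[-]  L2: P0=I P1=I P2=M  mem[L2]=90
13. P0: store L2 := 19  bus=[BusRdX,Flush]  L2: P0=M P1=I P2=I  mem[L2]=41
14. P0: load  L1  bus=[BusRd]  L1: P0=S P1=O P2=I  mem[L1]=0
15. P2: load  L0  bus=[BusRd]  L0: P0=O P1=I P2=S  mem[L0]=69
16. P0: load  L2  bus=[-]  L2: P0=M P1=I P2=I  mem[L2]=41
17. P1: store L0 := 40  bus=[BusRdX,Flush]  L0: P0=I P1=M P2=I  mem[L0]=53
18. P1: load  L0  bus=[-]  L0: P0=I P1=M P2=I  mem[L0]=53

bus = BusRdX,Flush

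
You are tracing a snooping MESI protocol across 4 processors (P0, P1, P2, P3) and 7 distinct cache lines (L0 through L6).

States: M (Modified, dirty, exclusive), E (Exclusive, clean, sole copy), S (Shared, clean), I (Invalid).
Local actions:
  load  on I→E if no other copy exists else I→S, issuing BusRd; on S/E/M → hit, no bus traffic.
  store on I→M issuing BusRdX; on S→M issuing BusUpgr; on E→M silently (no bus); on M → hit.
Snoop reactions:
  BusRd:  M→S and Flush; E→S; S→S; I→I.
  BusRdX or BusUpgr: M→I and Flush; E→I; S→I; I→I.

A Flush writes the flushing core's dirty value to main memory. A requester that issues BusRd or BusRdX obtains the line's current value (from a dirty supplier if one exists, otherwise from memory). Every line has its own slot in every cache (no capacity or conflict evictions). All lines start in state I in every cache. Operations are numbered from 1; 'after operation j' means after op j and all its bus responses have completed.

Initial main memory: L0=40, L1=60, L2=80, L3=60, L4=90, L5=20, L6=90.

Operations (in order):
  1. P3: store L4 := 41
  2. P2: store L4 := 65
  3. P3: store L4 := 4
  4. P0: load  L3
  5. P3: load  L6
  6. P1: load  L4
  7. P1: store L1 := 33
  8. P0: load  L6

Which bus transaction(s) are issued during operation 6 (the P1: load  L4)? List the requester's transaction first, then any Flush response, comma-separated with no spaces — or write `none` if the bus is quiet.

bus = BusRd,Flush

step 1: P3: store L4 := 41  ⟶  IIIM  (L4)  txn=BusRdX  M[L4]=90
step 2: P2: store L4 := 65  ⟶  IIMI  (L4)  txn=BusRdX+Flush  M[L4]=41
step 3: P3: store L4 := 4  ⟶  IIIM  (L4)  txn=BusRdX+Flush  M[L4]=65
step 4: P0: load  L3  ⟶  EIII  (L3)  txn=BusRd  M[L3]=60
step 5: P3: load  L6  ⟶  IIIE  (L6)  txn=BusRd  M[L6]=90
step 6: P1: load  L4  ⟶  ISIS  (L4)  txn=BusRd+Flush  M[L4]=4
step 7: P1: store L1 := 33  ⟶  IMII  (L1)  txn=BusRdX  M[L1]=60
step 8: P0: load  L6  ⟶  SIIS  (L6)  txn=BusRd  M[L6]=90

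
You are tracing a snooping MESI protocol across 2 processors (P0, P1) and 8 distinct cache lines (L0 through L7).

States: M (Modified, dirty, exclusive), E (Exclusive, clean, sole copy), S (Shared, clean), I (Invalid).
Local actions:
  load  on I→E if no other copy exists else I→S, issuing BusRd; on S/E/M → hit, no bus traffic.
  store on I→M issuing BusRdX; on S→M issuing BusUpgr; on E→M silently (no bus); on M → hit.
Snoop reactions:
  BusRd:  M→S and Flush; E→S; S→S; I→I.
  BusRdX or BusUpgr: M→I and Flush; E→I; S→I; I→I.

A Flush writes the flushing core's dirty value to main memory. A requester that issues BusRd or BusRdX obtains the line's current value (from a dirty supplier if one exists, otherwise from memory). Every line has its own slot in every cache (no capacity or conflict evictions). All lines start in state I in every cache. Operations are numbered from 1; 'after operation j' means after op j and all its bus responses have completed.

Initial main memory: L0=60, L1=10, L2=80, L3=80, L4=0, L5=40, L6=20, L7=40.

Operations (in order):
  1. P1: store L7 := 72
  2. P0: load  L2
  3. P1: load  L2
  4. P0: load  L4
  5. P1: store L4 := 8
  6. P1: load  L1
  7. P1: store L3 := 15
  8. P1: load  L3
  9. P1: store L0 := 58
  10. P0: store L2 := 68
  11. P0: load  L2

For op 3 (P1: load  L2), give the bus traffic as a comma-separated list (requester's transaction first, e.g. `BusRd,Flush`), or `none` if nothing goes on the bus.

  op1 P1: store L7 := 72 → I/M on L7; bus BusRdX; mem=40
  op2 P0: load  L2 → E/I on L2; bus BusRd; mem=80
  op3 P1: load  L2 → S/S on L2; bus BusRd; mem=80
  op4 P0: load  L4 → E/I on L4; bus BusRd; mem=0
  op5 P1: store L4 := 8 → I/M on L4; bus BusRdX; mem=0
  op6 P1: load  L1 → I/E on L1; bus BusRd; mem=10
  op7 P1: store L3 := 15 → I/M on L3; bus BusRdX; mem=80
  op8 P1: load  L3 → I/M on L3; bus (none); mem=80
  op9 P1: store L0 := 58 → I/M on L0; bus BusRdX; mem=60
  op10 P0: store L2 := 68 → M/I on L2; bus BusUpgr; mem=80
  op11 P0: load  L2 → M/I on L2; bus (none); mem=80

bus = BusRd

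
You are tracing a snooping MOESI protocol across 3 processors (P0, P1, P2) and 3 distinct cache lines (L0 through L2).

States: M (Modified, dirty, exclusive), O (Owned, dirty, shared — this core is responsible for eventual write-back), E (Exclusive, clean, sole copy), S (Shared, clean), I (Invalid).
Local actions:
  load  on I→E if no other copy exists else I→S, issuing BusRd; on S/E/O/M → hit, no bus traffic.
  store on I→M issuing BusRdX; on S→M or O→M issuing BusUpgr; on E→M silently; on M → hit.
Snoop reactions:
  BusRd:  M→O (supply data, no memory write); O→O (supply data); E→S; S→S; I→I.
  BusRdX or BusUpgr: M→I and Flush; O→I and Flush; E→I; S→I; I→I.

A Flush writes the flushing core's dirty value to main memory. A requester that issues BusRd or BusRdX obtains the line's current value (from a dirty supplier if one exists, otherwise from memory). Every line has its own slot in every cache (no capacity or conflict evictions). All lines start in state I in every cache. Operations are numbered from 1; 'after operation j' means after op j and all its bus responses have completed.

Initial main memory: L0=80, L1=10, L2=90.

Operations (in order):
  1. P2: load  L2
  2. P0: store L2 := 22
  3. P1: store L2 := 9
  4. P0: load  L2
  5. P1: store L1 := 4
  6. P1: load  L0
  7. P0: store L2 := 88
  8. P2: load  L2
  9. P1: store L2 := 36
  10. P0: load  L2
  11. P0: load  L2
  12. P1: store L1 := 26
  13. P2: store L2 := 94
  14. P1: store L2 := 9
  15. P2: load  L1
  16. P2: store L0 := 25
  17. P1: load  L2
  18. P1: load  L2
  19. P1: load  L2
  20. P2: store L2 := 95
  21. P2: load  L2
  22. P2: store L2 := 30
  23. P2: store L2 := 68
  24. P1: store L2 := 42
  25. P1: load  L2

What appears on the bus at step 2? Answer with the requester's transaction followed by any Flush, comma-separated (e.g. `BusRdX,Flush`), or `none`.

bus = BusRdX

  op1 P2: load  L2 → I/I/E on L2; bus BusRd; mem=90
  op2 P0: store L2 := 22 → M/I/I on L2; bus BusRdX; mem=90
  op3 P1: store L2 := 9 → I/M/I on L2; bus BusRdX Flush; mem=22
  op4 P0: load  L2 → S/O/I on L2; bus BusRd; mem=22
  op5 P1: store L1 := 4 → I/M/I on L1; bus BusRdX; mem=10
  op6 P1: load  L0 → I/E/I on L0; bus BusRd; mem=80
  op7 P0: store L2 := 88 → M/I/I on L2; bus BusUpgr Flush; mem=9
  op8 P2: load  L2 → O/I/S on L2; bus BusRd; mem=9
  op9 P1: store L2 := 36 → I/M/I on L2; bus BusRdX Flush; mem=88
  op10 P0: load  L2 → S/O/I on L2; bus BusRd; mem=88
  op11 P0: load  L2 → S/O/I on L2; bus (none); mem=88
  op12 P1: store L1 := 26 → I/M/I on L1; bus (none); mem=10
  op13 P2: store L2 := 94 → I/I/M on L2; bus BusRdX Flush; mem=36
  op14 P1: store L2 := 9 → I/M/I on L2; bus BusRdX Flush; mem=94
  op15 P2: load  L1 → I/O/S on L1; bus BusRd; mem=10
  op16 P2: store L0 := 25 → I/I/M on L0; bus BusRdX; mem=80
  op17 P1: load  L2 → I/M/I on L2; bus (none); mem=94
  op18 P1: load  L2 → I/M/I on L2; bus (none); mem=94
  op19 P1: load  L2 → I/M/I on L2; bus (none); mem=94
  op20 P2: store L2 := 95 → I/I/M on L2; bus BusRdX Flush; mem=9
  op21 P2: load  L2 → I/I/M on L2; bus (none); mem=9
  op22 P2: store L2 := 30 → I/I/M on L2; bus (none); mem=9
  op23 P2: store L2 := 68 → I/I/M on L2; bus (none); mem=9
  op24 P1: store L2 := 42 → I/M/I on L2; bus BusRdX Flush; mem=68
  op25 P1: load  L2 → I/M/I on L2; bus (none); mem=68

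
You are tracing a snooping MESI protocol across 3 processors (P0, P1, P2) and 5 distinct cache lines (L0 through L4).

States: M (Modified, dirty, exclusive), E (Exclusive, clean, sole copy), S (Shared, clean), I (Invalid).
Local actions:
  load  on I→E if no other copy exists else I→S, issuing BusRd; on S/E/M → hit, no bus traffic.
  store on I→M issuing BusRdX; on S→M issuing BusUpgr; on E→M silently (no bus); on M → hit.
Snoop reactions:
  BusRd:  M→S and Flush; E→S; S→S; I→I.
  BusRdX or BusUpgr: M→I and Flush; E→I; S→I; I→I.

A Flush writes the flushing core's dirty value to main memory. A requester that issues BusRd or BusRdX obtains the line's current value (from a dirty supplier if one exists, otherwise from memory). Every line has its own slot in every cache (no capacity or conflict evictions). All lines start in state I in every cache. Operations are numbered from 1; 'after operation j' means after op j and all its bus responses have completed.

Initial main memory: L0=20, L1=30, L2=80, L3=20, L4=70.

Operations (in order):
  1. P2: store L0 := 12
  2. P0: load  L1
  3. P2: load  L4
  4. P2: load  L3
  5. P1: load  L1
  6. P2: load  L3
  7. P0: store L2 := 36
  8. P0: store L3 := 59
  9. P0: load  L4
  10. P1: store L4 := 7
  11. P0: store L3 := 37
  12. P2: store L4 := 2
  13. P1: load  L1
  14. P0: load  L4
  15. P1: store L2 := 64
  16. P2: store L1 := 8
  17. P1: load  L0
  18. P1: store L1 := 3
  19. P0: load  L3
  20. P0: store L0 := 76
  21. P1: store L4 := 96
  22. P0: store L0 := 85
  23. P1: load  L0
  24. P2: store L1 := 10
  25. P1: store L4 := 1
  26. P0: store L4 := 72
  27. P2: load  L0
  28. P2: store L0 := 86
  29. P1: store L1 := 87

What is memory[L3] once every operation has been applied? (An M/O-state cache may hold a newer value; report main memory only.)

memory[L3] = 20

[1] P2: store L0 := 12 | P0:I, P1:I, P2:M(12) | bus: BusRdX
[2] P0: load  L1 | P0:E(30), P1:I, P2:I | bus: BusRd
[3] P2: load  L4 | P0:I, P1:I, P2:E(70) | bus: BusRd
[4] P2: load  L3 | P0:I, P1:I, P2:E(20) | bus: BusRd
[5] P1: load  L1 | P0:S(30), P1:S(30), P2:I | bus: BusRd
[6] P2: load  L3 | P0:I, P1:I, P2:E(20) | bus: none
[7] P0: store L2 := 36 | P0:M(36), P1:I, P2:I | bus: BusRdX
[8] P0: store L3 := 59 | P0:M(59), P1:I, P2:I | bus: BusRdX
[9] P0: load  L4 | P0:S(70), P1:I, P2:S(70) | bus: BusRd
[10] P1: store L4 := 7 | P0:I, P1:M(7), P2:I | bus: BusRdX
[11] P0: store L3 := 37 | P0:M(37), P1:I, P2:I | bus: none
[12] P2: store L4 := 2 | P0:I, P1:I, P2:M(2) | bus: BusRdX,Flush
[13] P1: load  L1 | P0:S(30), P1:S(30), P2:I | bus: none
[14] P0: load  L4 | P0:S(2), P1:I, P2:S(2) | bus: BusRd,Flush
[15] P1: store L2 := 64 | P0:I, P1:M(64), P2:I | bus: BusRdX,Flush
[16] P2: store L1 := 8 | P0:I, P1:I, P2:M(8) | bus: BusRdX
[17] P1: load  L0 | P0:I, P1:S(12), P2:S(12) | bus: BusRd,Flush
[18] P1: store L1 := 3 | P0:I, P1:M(3), P2:I | bus: BusRdX,Flush
[19] P0: load  L3 | P0:M(37), P1:I, P2:I | bus: none
[20] P0: store L0 := 76 | P0:M(76), P1:I, P2:I | bus: BusRdX
[21] P1: store L4 := 96 | P0:I, P1:M(96), P2:I | bus: BusRdX
[22] P0: store L0 := 85 | P0:M(85), P1:I, P2:I | bus: none
[23] P1: load  L0 | P0:S(85), P1:S(85), P2:I | bus: BusRd,Flush
[24] P2: store L1 := 10 | P0:I, P1:I, P2:M(10) | bus: BusRdX,Flush
[25] P1: store L4 := 1 | P0:I, P1:M(1), P2:I | bus: none
[26] P0: store L4 := 72 | P0:M(72), P1:I, P2:I | bus: BusRdX,Flush
[27] P2: load  L0 | P0:S(85), P1:S(85), P2:S(85) | bus: BusRd
[28] P2: store L0 := 86 | P0:I, P1:I, P2:M(86) | bus: BusUpgr
[29] P1: store L1 := 87 | P0:I, P1:M(87), P2:I | bus: BusRdX,Flush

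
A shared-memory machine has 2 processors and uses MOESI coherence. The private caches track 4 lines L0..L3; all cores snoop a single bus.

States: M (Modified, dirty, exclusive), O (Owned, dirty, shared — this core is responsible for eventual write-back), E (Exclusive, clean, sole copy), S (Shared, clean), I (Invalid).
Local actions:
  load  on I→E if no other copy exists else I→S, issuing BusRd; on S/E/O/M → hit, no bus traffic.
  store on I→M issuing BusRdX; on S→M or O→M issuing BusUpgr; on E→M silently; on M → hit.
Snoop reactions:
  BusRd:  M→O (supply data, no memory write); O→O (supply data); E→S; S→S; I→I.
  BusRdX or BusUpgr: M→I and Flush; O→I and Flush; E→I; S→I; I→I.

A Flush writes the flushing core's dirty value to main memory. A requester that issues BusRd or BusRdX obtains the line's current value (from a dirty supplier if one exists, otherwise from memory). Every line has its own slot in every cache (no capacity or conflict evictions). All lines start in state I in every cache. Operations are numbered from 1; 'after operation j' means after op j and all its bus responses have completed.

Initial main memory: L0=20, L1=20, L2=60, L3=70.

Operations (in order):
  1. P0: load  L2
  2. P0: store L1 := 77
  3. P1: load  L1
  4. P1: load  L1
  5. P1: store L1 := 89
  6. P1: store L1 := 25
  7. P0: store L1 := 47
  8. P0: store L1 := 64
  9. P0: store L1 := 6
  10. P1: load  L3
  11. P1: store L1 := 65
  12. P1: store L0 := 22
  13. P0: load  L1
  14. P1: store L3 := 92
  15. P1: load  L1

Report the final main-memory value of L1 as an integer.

1. P0: load  L2  bus=[BusRd]  L2: P0=E P1=I  mem[L2]=60
2. P0: store L1 := 77  bus=[BusRdX]  L1: P0=M P1=I  mem[L1]=20
3. P1: load  L1  bus=[BusRd]  L1: P0=O P1=S  mem[L1]=20
4. P1: load  L1  bus=[-]  L1: P0=O P1=S  mem[L1]=20
5. P1: store L1 := 89  bus=[BusUpgr,Flush]  L1: P0=I P1=M  mem[L1]=77
6. P1: store L1 := 25  bus=[-]  L1: P0=I P1=M  mem[L1]=77
7. P0: store L1 := 47  bus=[BusRdX,Flush]  L1: P0=M P1=I  mem[L1]=25
8. P0: store L1 := 64  bus=[-]  L1: P0=M P1=I  mem[L1]=25
9. P0: store L1 := 6  bus=[-]  L1: P0=M P1=I  mem[L1]=25
10. P1: load  L3  bus=[BusRd]  L3: P0=I P1=E  mem[L3]=70
11. P1: store L1 := 65  bus=[BusRdX,Flush]  L1: P0=I P1=M  mem[L1]=6
12. P1: store L0 := 22  bus=[BusRdX]  L0: P0=I P1=M  mem[L0]=20
13. P0: load  L1  bus=[BusRd]  L1: P0=S P1=O  mem[L1]=6
14. P1: store L3 := 92  bus=[-]  L3: P0=I P1=M  mem[L3]=70
15. P1: load  L1  bus=[-]  L1: P0=S P1=O  mem[L1]=6

memory[L1] = 6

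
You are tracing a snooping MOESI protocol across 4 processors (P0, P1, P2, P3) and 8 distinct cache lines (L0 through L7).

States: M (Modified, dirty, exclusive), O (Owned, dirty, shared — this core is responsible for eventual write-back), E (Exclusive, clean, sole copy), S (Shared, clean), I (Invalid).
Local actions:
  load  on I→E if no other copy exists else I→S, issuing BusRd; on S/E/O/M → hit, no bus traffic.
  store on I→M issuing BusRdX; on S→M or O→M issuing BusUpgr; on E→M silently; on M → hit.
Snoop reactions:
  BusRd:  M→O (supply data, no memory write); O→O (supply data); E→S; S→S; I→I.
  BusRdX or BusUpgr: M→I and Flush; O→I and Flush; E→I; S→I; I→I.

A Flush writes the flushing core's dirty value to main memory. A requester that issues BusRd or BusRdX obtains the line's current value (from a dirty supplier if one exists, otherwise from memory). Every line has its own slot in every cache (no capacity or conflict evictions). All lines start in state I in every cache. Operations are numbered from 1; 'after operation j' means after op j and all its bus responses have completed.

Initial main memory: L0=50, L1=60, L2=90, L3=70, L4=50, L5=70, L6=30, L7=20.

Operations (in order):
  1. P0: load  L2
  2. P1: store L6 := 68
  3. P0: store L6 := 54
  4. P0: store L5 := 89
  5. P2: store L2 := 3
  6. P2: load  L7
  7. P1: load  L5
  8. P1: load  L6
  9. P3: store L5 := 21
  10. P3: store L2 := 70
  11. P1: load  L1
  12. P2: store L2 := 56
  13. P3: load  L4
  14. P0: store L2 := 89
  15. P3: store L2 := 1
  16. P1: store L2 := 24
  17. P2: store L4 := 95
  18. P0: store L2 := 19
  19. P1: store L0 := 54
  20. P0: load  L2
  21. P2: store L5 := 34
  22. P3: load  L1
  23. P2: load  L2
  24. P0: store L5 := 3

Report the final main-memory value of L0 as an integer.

memory[L0] = 50

[1] P0: load  L2 | P0:E(90), P1:I, P2:I, P3:I | bus: BusRd
[2] P1: store L6 := 68 | P0:I, P1:M(68), P2:I, P3:I | bus: BusRdX
[3] P0: store L6 := 54 | P0:M(54), P1:I, P2:I, P3:I | bus: BusRdX,Flush
[4] P0: store L5 := 89 | P0:M(89), P1:I, P2:I, P3:I | bus: BusRdX
[5] P2: store L2 := 3 | P0:I, P1:I, P2:M(3), P3:I | bus: BusRdX
[6] P2: load  L7 | P0:I, P1:I, P2:E(20), P3:I | bus: BusRd
[7] P1: load  L5 | P0:O(89), P1:S(89), P2:I, P3:I | bus: BusRd
[8] P1: load  L6 | P0:O(54), P1:S(54), P2:I, P3:I | bus: BusRd
[9] P3: store L5 := 21 | P0:I, P1:I, P2:I, P3:M(21) | bus: BusRdX,Flush
[10] P3: store L2 := 70 | P0:I, P1:I, P2:I, P3:M(70) | bus: BusRdX,Flush
[11] P1: load  L1 | P0:I, P1:E(60), P2:I, P3:I | bus: BusRd
[12] P2: store L2 := 56 | P0:I, P1:I, P2:M(56), P3:I | bus: BusRdX,Flush
[13] P3: load  L4 | P0:I, P1:I, P2:I, P3:E(50) | bus: BusRd
[14] P0: store L2 := 89 | P0:M(89), P1:I, P2:I, P3:I | bus: BusRdX,Flush
[15] P3: store L2 := 1 | P0:I, P1:I, P2:I, P3:M(1) | bus: BusRdX,Flush
[16] P1: store L2 := 24 | P0:I, P1:M(24), P2:I, P3:I | bus: BusRdX,Flush
[17] P2: store L4 := 95 | P0:I, P1:I, P2:M(95), P3:I | bus: BusRdX
[18] P0: store L2 := 19 | P0:M(19), P1:I, P2:I, P3:I | bus: BusRdX,Flush
[19] P1: store L0 := 54 | P0:I, P1:M(54), P2:I, P3:I | bus: BusRdX
[20] P0: load  L2 | P0:M(19), P1:I, P2:I, P3:I | bus: none
[21] P2: store L5 := 34 | P0:I, P1:I, P2:M(34), P3:I | bus: BusRdX,Flush
[22] P3: load  L1 | P0:I, P1:S(60), P2:I, P3:S(60) | bus: BusRd
[23] P2: load  L2 | P0:O(19), P1:I, P2:S(19), P3:I | bus: BusRd
[24] P0: store L5 := 3 | P0:M(3), P1:I, P2:I, P3:I | bus: BusRdX,Flush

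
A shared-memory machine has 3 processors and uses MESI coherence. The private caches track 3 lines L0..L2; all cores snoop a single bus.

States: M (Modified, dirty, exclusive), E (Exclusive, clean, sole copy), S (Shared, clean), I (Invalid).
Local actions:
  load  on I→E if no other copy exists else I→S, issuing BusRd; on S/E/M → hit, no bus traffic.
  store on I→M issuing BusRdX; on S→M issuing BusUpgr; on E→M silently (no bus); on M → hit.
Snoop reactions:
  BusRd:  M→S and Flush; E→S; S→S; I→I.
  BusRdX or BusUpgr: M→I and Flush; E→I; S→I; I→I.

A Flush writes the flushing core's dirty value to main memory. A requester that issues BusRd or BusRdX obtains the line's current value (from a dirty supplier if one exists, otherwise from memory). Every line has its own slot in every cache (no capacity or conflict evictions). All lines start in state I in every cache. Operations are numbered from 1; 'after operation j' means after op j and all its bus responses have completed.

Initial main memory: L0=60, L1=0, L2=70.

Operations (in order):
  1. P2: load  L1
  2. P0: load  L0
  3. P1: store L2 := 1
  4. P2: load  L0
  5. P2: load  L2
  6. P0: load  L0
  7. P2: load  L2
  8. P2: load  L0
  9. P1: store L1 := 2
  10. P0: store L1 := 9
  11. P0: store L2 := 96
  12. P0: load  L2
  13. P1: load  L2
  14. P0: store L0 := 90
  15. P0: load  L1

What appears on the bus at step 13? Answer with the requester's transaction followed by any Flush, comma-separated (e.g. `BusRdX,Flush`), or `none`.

bus = BusRd,Flush

1. P2: load  L1  bus=[BusRd]  L1: P0=I P1=I P2=E  mem[L1]=0
2. P0: load  L0  bus=[BusRd]  L0: P0=E P1=I P2=I  mem[L0]=60
3. P1: store L2 := 1  bus=[BusRdX]  L2: P0=I P1=M P2=I  mem[L2]=70
4. P2: load  L0  bus=[BusRd]  L0: P0=S P1=I P2=S  mem[L0]=60
5. P2: load  L2  bus=[BusRd,Flush]  L2: P0=I P1=S P2=S  mem[L2]=1
6. P0: load  L0  bus=[-]  L0: P0=S P1=I P2=S  mem[L0]=60
7. P2: load  L2  bus=[-]  L2: P0=I P1=S P2=S  mem[L2]=1
8. P2: load  L0  bus=[-]  L0: P0=S P1=I P2=S  mem[L0]=60
9. P1: store L1 := 2  bus=[BusRdX]  L1: P0=I P1=M P2=I  mem[L1]=0
10. P0: store L1 := 9  bus=[BusRdX,Flush]  L1: P0=M P1=I P2=I  mem[L1]=2
11. P0: store L2 := 96  bus=[BusRdX]  L2: P0=M P1=I P2=I  mem[L2]=1
12. P0: load  L2  bus=[-]  L2: P0=M P1=I P2=I  mem[L2]=1
13. P1: load  L2  bus=[BusRd,Flush]  L2: P0=S P1=S P2=I  mem[L2]=96
14. P0: store L0 := 90  bus=[BusUpgr]  L0: P0=M P1=I P2=I  mem[L0]=60
15. P0: load  L1  bus=[-]  L1: P0=M P1=I P2=I  mem[L1]=2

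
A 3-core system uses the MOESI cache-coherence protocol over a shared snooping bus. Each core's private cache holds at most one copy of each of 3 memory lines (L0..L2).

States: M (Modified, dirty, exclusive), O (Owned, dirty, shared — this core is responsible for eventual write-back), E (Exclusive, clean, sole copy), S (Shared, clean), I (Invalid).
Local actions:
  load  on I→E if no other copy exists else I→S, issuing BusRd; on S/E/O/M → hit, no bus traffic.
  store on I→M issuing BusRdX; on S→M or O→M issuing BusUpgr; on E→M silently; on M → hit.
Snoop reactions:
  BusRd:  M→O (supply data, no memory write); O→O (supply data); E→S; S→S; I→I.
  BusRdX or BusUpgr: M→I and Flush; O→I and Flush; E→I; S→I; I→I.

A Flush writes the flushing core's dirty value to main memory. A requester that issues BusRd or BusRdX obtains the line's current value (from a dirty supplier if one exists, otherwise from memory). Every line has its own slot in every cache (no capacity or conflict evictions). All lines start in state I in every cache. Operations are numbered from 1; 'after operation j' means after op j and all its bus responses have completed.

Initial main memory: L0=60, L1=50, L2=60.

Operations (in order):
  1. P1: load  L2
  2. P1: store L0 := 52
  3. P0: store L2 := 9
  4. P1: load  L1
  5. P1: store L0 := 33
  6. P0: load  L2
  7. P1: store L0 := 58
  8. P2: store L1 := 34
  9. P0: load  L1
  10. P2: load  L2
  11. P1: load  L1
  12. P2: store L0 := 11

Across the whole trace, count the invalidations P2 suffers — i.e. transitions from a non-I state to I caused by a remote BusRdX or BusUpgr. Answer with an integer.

[1] P1: load  L2 | P0:I, P1:E(60), P2:I | bus: BusRd
[2] P1: store L0 := 52 | P0:I, P1:M(52), P2:I | bus: BusRdX
[3] P0: store L2 := 9 | P0:M(9), P1:I, P2:I | bus: BusRdX
[4] P1: load  L1 | P0:I, P1:E(50), P2:I | bus: BusRd
[5] P1: store L0 := 33 | P0:I, P1:M(33), P2:I | bus: none
[6] P0: load  L2 | P0:M(9), P1:I, P2:I | bus: none
[7] P1: store L0 := 58 | P0:I, P1:M(58), P2:I | bus: none
[8] P2: store L1 := 34 | P0:I, P1:I, P2:M(34) | bus: BusRdX
[9] P0: load  L1 | P0:S(34), P1:I, P2:O(34) | bus: BusRd
[10] P2: load  L2 | P0:O(9), P1:I, P2:S(9) | bus: BusRd
[11] P1: load  L1 | P0:S(34), P1:S(34), P2:O(34) | bus: BusRd
[12] P2: store L0 := 11 | P0:I, P1:I, P2:M(11) | bus: BusRdX,Flush

invalidations = 0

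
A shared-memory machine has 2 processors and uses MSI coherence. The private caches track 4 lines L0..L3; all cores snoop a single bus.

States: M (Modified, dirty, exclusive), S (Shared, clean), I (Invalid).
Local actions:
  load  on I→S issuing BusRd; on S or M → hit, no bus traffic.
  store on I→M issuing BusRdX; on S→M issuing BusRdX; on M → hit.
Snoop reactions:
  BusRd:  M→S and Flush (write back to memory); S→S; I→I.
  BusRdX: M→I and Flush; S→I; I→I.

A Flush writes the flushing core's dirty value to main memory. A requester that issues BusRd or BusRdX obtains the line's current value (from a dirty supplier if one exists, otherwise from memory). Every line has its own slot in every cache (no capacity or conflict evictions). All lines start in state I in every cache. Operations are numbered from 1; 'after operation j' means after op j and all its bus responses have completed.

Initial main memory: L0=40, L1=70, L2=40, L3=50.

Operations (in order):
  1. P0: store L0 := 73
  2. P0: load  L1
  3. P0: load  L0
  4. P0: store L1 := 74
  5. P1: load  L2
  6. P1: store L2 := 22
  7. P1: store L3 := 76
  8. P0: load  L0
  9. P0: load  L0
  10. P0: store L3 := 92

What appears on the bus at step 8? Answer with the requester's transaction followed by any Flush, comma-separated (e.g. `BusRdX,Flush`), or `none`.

bus = none

step 1: P0: store L0 := 73  ⟶  MI  (L0)  txn=BusRdX  M[L0]=40
step 2: P0: load  L1  ⟶  SI  (L1)  txn=BusRd  M[L1]=70
step 3: P0: load  L0  ⟶  MI  (L0)  txn=∅  M[L0]=40
step 4: P0: store L1 := 74  ⟶  MI  (L1)  txn=BusRdX  M[L1]=70
step 5: P1: load  L2  ⟶  IS  (L2)  txn=BusRd  M[L2]=40
step 6: P1: store L2 := 22  ⟶  IM  (L2)  txn=BusRdX  M[L2]=40
step 7: P1: store L3 := 76  ⟶  IM  (L3)  txn=BusRdX  M[L3]=50
step 8: P0: load  L0  ⟶  MI  (L0)  txn=∅  M[L0]=40
step 9: P0: load  L0  ⟶  MI  (L0)  txn=∅  M[L0]=40
step 10: P0: store L3 := 92  ⟶  MI  (L3)  txn=BusRdX+Flush  M[L3]=76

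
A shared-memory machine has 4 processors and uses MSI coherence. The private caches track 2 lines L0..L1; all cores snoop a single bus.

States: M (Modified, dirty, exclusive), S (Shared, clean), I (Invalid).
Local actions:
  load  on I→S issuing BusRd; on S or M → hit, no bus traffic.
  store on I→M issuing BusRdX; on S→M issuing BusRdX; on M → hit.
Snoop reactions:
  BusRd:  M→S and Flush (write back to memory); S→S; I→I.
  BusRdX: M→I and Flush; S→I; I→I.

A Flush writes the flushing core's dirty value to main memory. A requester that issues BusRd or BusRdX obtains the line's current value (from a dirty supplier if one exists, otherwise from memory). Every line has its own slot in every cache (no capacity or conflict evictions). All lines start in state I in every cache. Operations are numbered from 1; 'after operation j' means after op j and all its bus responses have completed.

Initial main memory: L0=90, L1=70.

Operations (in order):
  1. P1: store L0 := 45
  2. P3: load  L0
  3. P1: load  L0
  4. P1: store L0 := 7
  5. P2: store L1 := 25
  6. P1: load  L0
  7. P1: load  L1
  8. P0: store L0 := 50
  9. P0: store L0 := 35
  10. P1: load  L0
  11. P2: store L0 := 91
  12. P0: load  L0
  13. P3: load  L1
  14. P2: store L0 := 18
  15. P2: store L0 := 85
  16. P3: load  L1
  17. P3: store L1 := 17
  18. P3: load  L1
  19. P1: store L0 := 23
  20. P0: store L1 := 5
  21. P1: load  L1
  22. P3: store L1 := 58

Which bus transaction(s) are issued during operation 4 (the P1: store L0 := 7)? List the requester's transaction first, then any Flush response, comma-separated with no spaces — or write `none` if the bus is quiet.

bus = BusRdX

1. P1: store L0 := 45  bus=[BusRdX]  L0: P0=I P1=M P2=I P3=I  mem[L0]=90
2. P3: load  L0  bus=[BusRd,Flush]  L0: P0=I P1=S P2=I P3=S  mem[L0]=45
3. P1: load  L0  bus=[-]  L0: P0=I P1=S P2=I P3=S  mem[L0]=45
4. P1: store L0 := 7  bus=[BusRdX]  L0: P0=I P1=M P2=I P3=I  mem[L0]=45
5. P2: store L1 := 25  bus=[BusRdX]  L1: P0=I P1=I P2=M P3=I  mem[L1]=70
6. P1: load  L0  bus=[-]  L0: P0=I P1=M P2=I P3=I  mem[L0]=45
7. P1: load  L1  bus=[BusRd,Flush]  L1: P0=I P1=S P2=S P3=I  mem[L1]=25
8. P0: store L0 := 50  bus=[BusRdX,Flush]  L0: P0=M P1=I P2=I P3=I  mem[L0]=7
9. P0: store L0 := 35  bus=[-]  L0: P0=M P1=I P2=I P3=I  mem[L0]=7
10. P1: load  L0  bus=[BusRd,Flush]  L0: P0=S P1=S P2=I P3=I  mem[L0]=35
11. P2: store L0 := 91  bus=[BusRdX]  L0: P0=I P1=I P2=M P3=I  mem[L0]=35
12. P0: load  L0  bus=[BusRd,Flush]  L0: P0=S P1=I P2=S P3=I  mem[L0]=91
13. P3: load  L1  bus=[BusRd]  L1: P0=I P1=S P2=S P3=S  mem[L1]=25
14. P2: store L0 := 18  bus=[BusRdX]  L0: P0=I P1=I P2=M P3=I  mem[L0]=91
15. P2: store L0 := 85  bus=[-]  L0: P0=I P1=I P2=M P3=I  mem[L0]=91
16. P3: load  L1  bus=[-]  L1: P0=I P1=S P2=S P3=S  mem[L1]=25
17. P3: store L1 := 17  bus=[BusRdX]  L1: P0=I P1=I P2=I P3=M  mem[L1]=25
18. P3: load  L1  bus=[-]  L1: P0=I P1=I P2=I P3=M  mem[L1]=25
19. P1: store L0 := 23  bus=[BusRdX,Flush]  L0: P0=I P1=M P2=I P3=I  mem[L0]=85
20. P0: store L1 := 5  bus=[BusRdX,Flush]  L1: P0=M P1=I P2=I P3=I  mem[L1]=17
21. P1: load  L1  bus=[BusRd,Flush]  L1: P0=S P1=S P2=I P3=I  mem[L1]=5
22. P3: store L1 := 58  bus=[BusRdX]  L1: P0=I P1=I P2=I P3=M  mem[L1]=5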